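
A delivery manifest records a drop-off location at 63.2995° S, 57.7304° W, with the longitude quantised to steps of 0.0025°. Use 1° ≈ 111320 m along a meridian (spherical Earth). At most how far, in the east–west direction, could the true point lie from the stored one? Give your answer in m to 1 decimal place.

62.5 m

With a 0.0025° grid the true value lies within half a step, ±0.0025°/2 = ±0.00125°, of the stored one.
One degree of longitude at 63.2995° is 111320 × cos 63.2995° ≈ 111320 × 0.4493 = 50019.1 m.
Maximum E–W displacement: 0.00125 × 50019.1 = 62.5238 m.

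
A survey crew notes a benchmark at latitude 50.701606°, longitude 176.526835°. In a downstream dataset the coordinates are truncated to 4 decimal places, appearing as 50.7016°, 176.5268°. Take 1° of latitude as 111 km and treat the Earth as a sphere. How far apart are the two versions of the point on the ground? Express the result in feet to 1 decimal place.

8.4 feet

Δlat = 50.701606 − 50.7016 = +0.000006°; Δlon = 176.526835 − 176.5268 = +0.000035°.
N–S: 0.000006° × 111000 m/° = 0.666 m.
E–W at 50.7016°: 0.000035° × 111000 × cos 50.7016° = 0.000035 × 111000 × 0.6334 ≈ 2.4606 m.
Hypotenuse of the two orthogonal shifts: √(0.666² + 2.4606²) = 2.54914 m.
Converting: 2.54914 m × 3.2808 ft/m ≈ 8.3633 ft.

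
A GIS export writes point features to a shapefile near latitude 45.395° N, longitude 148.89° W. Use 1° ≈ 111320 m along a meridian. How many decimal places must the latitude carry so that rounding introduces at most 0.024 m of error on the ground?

One degree of latitude covers 111320 m.
Rounding to N decimal places gives at most 0.5 × 10⁻ᴺ degrees of error, i.e. 0.5 × 10⁻ᴺ × 111320 m.
Setting 55660 × 10⁻ᴺ ≤ 0.024 gives 10ᴺ ≥ 2.319e+06, i.e. N ≥ 6.37.
So 7 decimal places suffice (0.00557 m); 6 would allow up to 0.0557 m.

7 decimal places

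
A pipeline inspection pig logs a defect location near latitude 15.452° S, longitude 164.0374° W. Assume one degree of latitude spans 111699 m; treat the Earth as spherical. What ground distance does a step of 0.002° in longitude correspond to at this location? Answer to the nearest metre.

One degree of longitude here spans 111699 × cos 15.452° = 111699 × 0.9639 ≈ 107662 m; 0.002° of that is 215.323 m.

215 metres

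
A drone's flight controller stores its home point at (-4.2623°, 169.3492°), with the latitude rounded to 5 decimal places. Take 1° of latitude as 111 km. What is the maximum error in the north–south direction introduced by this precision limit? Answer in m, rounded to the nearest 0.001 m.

Rounding to 5 decimal places leaves the latitude within ±5e-06° of the true value.
Along the meridian that is 5e-06° × 111000 m/° = 0.555 m.

0.555 m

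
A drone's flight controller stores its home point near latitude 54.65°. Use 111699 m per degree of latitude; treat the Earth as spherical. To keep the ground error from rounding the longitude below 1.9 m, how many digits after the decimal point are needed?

5

At 54.65° one degree of longitude covers 111699 × cos 54.65° ≈ 111699 × 0.5786 ≈ 64625.6 m.
With N decimal places the half-ulp bound is 0.5·10⁻ᴺ°, or 0.5·10⁻ᴺ × 64625.6 m on the ground.
Setting 32312.8 × 10⁻ᴺ ≤ 1.9 gives 10ᴺ ≥ 1.701e+04, i.e. N ≥ 4.23.
So 5 decimal places suffice (0.323 m); 4 would allow up to 3.23 m.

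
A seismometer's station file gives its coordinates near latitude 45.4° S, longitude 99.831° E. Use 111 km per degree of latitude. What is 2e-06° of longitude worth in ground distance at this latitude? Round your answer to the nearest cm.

16 cm

One degree of longitude here spans 111000 × cos 45.4° = 111000 × 0.7022 ≈ 77939 m; 2e-06° of that is 0.155878 m.
That is 0.155878 m = 15.588 cm.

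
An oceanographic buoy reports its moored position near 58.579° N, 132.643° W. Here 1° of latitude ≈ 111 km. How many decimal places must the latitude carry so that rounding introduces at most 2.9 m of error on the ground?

5 decimal places

One degree of latitude covers 111000 m.
With N decimal places the half-ulp bound is 0.5·10⁻ᴺ°, or 0.5·10⁻ᴺ × 111000 m on the ground.
Need 0.5 × 111000 × 10⁻ᴺ ≤ 2.9 → 10⁻ᴺ ≤ 5.225e-05, so N ≥ 4.28.
So 5 decimal places suffice (0.555 m); 4 would allow up to 5.55 m.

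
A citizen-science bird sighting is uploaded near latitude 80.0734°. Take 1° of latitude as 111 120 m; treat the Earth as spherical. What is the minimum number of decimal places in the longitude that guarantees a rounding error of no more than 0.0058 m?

At 80.0734° one degree of longitude covers 111120 × cos 80.0734° ≈ 111120 × 0.1724 ≈ 19155.6 m.
Rounding to N decimal places gives at most 0.5 × 10⁻ᴺ degrees of error, i.e. 0.5 × 10⁻ᴺ × 19155.6 m.
Setting 9577.79 × 10⁻ᴺ ≤ 0.0058 gives 10ᴺ ≥ 1.651e+06, i.e. N ≥ 6.22.
N = 6 would give 0.00958 m (too coarse); N = 7 gives 0.000958 m ≤ 0.0058 m.

7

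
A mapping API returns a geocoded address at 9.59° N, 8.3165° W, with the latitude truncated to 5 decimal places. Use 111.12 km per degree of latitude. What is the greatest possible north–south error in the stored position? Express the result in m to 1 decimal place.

Truncating at 5 decimal places can drop up to a full unit in the last place, so the latitude may be off by as much as 1e-05°.
Along the meridian that is 1e-05° × 111120 m/° = 1.1112 m.

1.1 m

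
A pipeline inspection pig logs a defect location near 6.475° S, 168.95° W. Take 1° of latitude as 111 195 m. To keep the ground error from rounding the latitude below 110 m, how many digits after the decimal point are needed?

One degree of latitude covers 111195 m.
Rounding to N decimal places gives at most 0.5 × 10⁻ᴺ degrees of error, i.e. 0.5 × 10⁻ᴺ × 111195 m.
Need 0.5 × 111195 × 10⁻ᴺ ≤ 110 → 10⁻ᴺ ≤ 1.979e-03, so N ≥ 2.70.
So 3 decimal places suffice (55.6 m); 2 would allow up to 556 m.

3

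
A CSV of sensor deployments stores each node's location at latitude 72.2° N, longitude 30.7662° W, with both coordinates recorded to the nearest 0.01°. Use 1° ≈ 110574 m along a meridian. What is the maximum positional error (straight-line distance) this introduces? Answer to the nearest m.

578 m

Rounding to 2 decimal places leaves each coordinate within ±0.005° of the true value.
N–S: 0.005° × 110574 m/° = 552.87 m.
East–west component at 72.2°: 0.005° × 110574 × cos 72.2° ≈ 0.005 × 33802 ≈ 169.01 m.
The two errors are perpendicular, so the maximum displacement is √(552.87² + 169.01²) ≈ 578.126 m.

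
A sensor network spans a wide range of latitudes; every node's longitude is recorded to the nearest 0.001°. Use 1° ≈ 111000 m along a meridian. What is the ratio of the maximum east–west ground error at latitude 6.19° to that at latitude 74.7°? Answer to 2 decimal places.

3.77

Rounding to 3 decimal places leaves the longitude within ±0.0005° of the true value.
At 6.19°: 0.0005° × 111000 × cos 6.19° = 0.0005 × 111000 × 0.9942 ≈ 55.176 m.
Error at 74.7° = 0.0005° × 111000 × cos 74.7° ≈ 55.5 × 0.2639 = 14.645 m.
The ratio reduces to cos 6.19° / cos 74.7° = 0.9942/0.2639 ≈ 3.7676.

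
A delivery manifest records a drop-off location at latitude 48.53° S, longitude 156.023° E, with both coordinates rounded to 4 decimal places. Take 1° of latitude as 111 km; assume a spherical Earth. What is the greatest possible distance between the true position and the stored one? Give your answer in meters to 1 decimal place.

6.7 meters

Rounding to 4 decimal places leaves each coordinate within ±5e-05° of the true value.
Latitude error → 5e-05 × 111000 = 5.55 m along the meridian.
Longitude error → 5e-05 × 111000 × cos 48.53° = 5e-05 × 111000 × 0.6622 ≈ 3.67536 m.
The two errors are perpendicular, so the maximum displacement is √(5.55² + 3.67536²) ≈ 6.65664 m.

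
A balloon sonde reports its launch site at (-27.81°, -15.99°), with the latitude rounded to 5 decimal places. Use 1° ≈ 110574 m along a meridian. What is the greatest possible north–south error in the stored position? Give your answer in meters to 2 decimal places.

0.55 meters

Rounding to 5 decimal places leaves the latitude within ±5e-06° of the true value.
North–south distance: 5e-06° × 110574 m/° = 0.55287 m.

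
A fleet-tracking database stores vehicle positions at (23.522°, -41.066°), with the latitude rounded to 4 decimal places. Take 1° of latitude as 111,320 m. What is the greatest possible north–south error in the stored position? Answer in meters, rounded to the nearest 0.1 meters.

Rounding to 4 decimal places leaves the latitude within ±5e-05° of the true value.
So the N–S error is at most 5e-05 × 111320 = 5.566 m.

5.6 meters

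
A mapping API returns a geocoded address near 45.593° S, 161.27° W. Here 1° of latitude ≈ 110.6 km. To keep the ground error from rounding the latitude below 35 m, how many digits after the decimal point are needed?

4 decimal places

One degree of latitude covers 110600 m.
Rounding to N decimal places gives at most 0.5 × 10⁻ᴺ degrees of error, i.e. 0.5 × 10⁻ᴺ × 110600 m.
Setting 55300 × 10⁻ᴺ ≤ 35 gives 10ᴺ ≥ 1580, i.e. N ≥ 3.20.
So 4 decimal places suffice (5.53 m); 3 would allow up to 55.3 m.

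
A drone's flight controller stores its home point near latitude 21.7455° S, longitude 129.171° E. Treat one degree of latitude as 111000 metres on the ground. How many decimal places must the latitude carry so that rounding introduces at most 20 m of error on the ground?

One degree of latitude covers 111000 m.
N decimal places → at most half a unit in the last place, 0.5 × 10⁻ᴺ° = 111000/2 × 10⁻ᴺ m.
Need 0.5 × 111000 × 10⁻ᴺ ≤ 20 → 10⁻ᴺ ≤ 3.604e-04, so N ≥ 3.44.
So 4 decimal places suffice (5.55 m); 3 would allow up to 55.5 m.

4 decimal places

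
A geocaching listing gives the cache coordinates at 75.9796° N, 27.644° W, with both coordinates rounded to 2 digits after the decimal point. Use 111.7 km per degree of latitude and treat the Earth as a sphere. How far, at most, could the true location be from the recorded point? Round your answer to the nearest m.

Rounding to 2 decimal places leaves each coordinate within ±0.005° of the true value.
North–south component: 0.005° × 111700 = 558.5 m.
East–west component at 75.9796°: 0.005° × 111700 × cos 75.9796° ≈ 0.005 × 27061.3 ≈ 135.306 m.
The two errors are perpendicular, so the maximum displacement is √(558.5² + 135.306²) ≈ 574.656 m.

575 m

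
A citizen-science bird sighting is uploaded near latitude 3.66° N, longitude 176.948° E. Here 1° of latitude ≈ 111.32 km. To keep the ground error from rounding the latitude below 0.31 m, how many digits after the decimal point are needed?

One degree of latitude covers 111320 m.
Rounding to N decimal places gives at most 0.5 × 10⁻ᴺ degrees of error, i.e. 0.5 × 10⁻ᴺ × 111320 m.
Need 0.5 × 111320 × 10⁻ᴺ ≤ 0.31 → 10⁻ᴺ ≤ 5.570e-06, so N ≥ 5.25.
N = 5 would give 0.557 m (too coarse); N = 6 gives 0.0557 m ≤ 0.31 m.

6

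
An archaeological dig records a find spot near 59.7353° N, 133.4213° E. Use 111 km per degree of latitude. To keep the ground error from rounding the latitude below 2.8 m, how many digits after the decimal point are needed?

5 decimal places

One degree of latitude covers 111000 m.
N decimal places → at most half a unit in the last place, 0.5 × 10⁻ᴺ° = 111000/2 × 10⁻ᴺ m.
Setting 55500 × 10⁻ᴺ ≤ 2.8 gives 10ᴺ ≥ 1.982e+04, i.e. N ≥ 4.30.
At 4 places the error can reach 5.55 m, but 5 places keeps it to 0.555 m.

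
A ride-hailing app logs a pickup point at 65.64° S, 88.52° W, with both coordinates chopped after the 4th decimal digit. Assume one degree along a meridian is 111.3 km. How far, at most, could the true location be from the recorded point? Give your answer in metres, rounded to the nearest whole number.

Truncating at 4 decimal places can drop up to a full unit in the last place, so each coordinate may be off by as much as 0.0001°.
Latitude error → 0.0001 × 111300 = 11.13 m along the meridian.
Longitude error → 0.0001 × 111300 × cos 65.64° = 0.0001 × 111300 × 0.4125 ≈ 4.59077 m.
Combining orthogonally: (11.13² + 4.59077²)^½ ≈ 12.0396 m.

12 metres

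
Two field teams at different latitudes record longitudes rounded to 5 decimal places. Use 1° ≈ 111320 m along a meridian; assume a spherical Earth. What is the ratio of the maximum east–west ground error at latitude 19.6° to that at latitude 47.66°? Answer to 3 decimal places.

1.399

Rounding to 5 decimal places leaves the longitude within ±5e-06° of the true value.
At 19.6°: 5e-06° × 111320 × cos 19.6° = 5e-06 × 111320 × 0.9421 ≈ 0.52435 m.
Error at 47.66° = 5e-06° × 111320 × cos 47.66° ≈ 0.5566 × 0.6735 = 0.37489 m.
The ratio reduces to cos 19.6° / cos 47.66° = 0.9421/0.6735 ≈ 1.3987.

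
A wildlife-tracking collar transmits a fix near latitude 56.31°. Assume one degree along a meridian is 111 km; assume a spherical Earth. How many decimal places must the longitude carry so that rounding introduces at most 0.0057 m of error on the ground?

7 decimal places

At 56.31° one degree of longitude covers 111000 × cos 56.31° ≈ 111000 × 0.5547 ≈ 61571.6 m.
With N decimal places the half-ulp bound is 0.5·10⁻ᴺ°, or 0.5·10⁻ᴺ × 61571.6 m on the ground.
Need 0.5 × 61571.6 × 10⁻ᴺ ≤ 0.0057 → 10⁻ᴺ ≤ 1.852e-07, so N ≥ 6.73.
At 6 places the error can reach 0.0308 m, but 7 places keeps it to 0.00308 m.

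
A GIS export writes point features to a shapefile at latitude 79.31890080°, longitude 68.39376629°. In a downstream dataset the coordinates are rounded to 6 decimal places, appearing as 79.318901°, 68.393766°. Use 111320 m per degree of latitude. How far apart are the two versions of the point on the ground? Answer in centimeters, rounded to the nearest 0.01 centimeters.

2.31 centimeters

The latitude changed by -0.00000020° and the longitude by +0.00000029°.
North–south shift: -0.00000020 × 111320 = -0.022264 m.
East–west at this latitude: 0.00000029° × 111320 × cos 79.3189° ≈ 0.00000029 × 20632.3 = 0.00598337 m.
Distance: √(0.022264² + 0.00598337²) ≈ 0.023054 m.
That is 0.023054 m = 2.3054 cm.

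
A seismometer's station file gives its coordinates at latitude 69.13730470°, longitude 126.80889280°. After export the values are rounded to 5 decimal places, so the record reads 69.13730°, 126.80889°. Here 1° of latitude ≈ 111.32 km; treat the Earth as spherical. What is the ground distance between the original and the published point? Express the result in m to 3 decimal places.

Δlat = 69.13730470 − 69.13730 = +0.00000470°; Δlon = 126.80889280 − 126.80889 = +0.00000280°.
N–S: 0.00000470° × 111320 m/° = 0.523204 m.
E–W at 69.1373°: 0.00000280° × 111320 × cos 69.1373° = 0.00000280 × 111320 × 0.3561 ≈ 0.111004 m.
Distance: √(0.523204² + 0.111004²) ≈ 0.53485 m.

0.535 m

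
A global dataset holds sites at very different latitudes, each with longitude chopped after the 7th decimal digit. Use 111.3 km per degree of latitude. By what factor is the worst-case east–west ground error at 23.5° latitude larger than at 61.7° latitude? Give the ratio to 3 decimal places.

Truncating at 7 decimal places can drop up to a full unit in the last place, so the longitude may be off by as much as 1e-07°.
At 23.5°: 1e-07° × 111300 × cos 23.5° = 1e-07 × 111300 × 0.9171 ≈ 0.010207 m.
Error at 61.7° = 1e-07° × 111300 × cos 61.7° ≈ 0.01113 × 0.4741 = 0.0052766 m.
Ratio: 0.010207 / 0.0052766 = cos 23.5° / cos 61.7° ≈ 1.9344.

1.934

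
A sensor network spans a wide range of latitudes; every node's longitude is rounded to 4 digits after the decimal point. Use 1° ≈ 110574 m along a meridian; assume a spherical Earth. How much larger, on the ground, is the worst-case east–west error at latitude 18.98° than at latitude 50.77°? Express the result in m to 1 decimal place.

Rounding to 4 decimal places leaves the longitude within ±5e-05° of the true value.
Error at 18.98° = 5e-05° × 110574 × cos 18.98° ≈ 5.5287 × 0.9456 = 5.2281 m.
Error at 50.77° = 5e-05° × 110574 × cos 50.77° ≈ 5.5287 × 0.6324 = 3.4965 m.
Difference: 5.2281 − 3.4965 = 1.7316 m.

1.7 m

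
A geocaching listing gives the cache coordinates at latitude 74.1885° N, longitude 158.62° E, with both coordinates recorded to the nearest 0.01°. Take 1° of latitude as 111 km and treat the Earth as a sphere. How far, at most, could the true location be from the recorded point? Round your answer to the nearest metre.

Rounding to 2 decimal places leaves each coordinate within ±0.005° of the true value.
North–south component: 0.005° × 111000 = 555 m.
East–west component at 74.1885°: 0.005° × 111000 × cos 74.1885° ≈ 0.005 × 30244.5 ≈ 151.223 m.
Worst case both components are at the extreme and orthogonal: √(555² + 151.223²) ≈ 575.233 m.

575 metres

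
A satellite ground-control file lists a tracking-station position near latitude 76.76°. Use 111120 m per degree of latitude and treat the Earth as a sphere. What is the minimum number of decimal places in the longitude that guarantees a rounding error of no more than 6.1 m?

At 76.76° one degree of longitude covers 111120 × cos 76.76° ≈ 111120 × 0.2290 ≈ 25449.9 m.
With N decimal places the half-ulp bound is 0.5·10⁻ᴺ°, or 0.5·10⁻ᴺ × 25449.9 m on the ground.
Need 0.5 × 25449.9 × 10⁻ᴺ ≤ 6.1 → 10⁻ᴺ ≤ 4.794e-04, so N ≥ 3.32.
N = 3 would give 12.7 m (too coarse); N = 4 gives 1.27 m ≤ 6.1 m.

4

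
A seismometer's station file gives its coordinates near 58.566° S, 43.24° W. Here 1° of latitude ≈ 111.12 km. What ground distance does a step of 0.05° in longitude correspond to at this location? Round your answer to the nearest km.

3 km

One degree of longitude here spans 111120 × cos 58.566° = 111120 × 0.5215 ≈ 57950.9 m; 0.05° of that is 2897.54 m.
That is 2897.54 m = 2.8975 km.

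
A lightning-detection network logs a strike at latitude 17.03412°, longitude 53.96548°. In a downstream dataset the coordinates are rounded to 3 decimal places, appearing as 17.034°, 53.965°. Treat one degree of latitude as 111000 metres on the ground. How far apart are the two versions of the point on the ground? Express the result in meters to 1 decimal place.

Δlat = 17.03412 − 17.034 = +0.00012°; Δlon = 53.96548 − 53.965 = +0.00048°.
North–south shift: 0.00012 × 111000 = 13.32 m.
E–W at 17.034°: 0.00048° × 111000 × cos 17.034° = 0.00048 × 111000 × 0.9561 ≈ 50.9427 m.
Distance: √(13.32² + 50.9427²) ≈ 52.6553 m.

52.7 meters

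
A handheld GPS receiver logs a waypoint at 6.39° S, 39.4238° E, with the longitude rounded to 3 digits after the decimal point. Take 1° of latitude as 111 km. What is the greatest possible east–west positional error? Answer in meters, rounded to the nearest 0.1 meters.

55.2 meters

Rounding to 3 decimal places leaves the longitude within ±0.0005° of the true value.
Parallels shrink by cos φ, so at 6.39° a degree of longitude is 111000 × 0.9938 ≈ 110310 m.
So at most 0.0005° × 110310 ≈ 55.1552 m east–west.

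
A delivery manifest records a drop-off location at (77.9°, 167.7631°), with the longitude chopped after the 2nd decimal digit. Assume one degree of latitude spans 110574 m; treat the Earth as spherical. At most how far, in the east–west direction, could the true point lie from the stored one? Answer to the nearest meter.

Truncating at 2 decimal places can drop up to a full unit in the last place, so the longitude may be off by as much as 0.01°.
One degree of longitude at 77.9° is 110574 × cos 77.9° ≈ 110574 × 0.2096 = 23178.4 m.
So at most 0.01° × 23178.4 ≈ 231.784 m east–west.

232 meters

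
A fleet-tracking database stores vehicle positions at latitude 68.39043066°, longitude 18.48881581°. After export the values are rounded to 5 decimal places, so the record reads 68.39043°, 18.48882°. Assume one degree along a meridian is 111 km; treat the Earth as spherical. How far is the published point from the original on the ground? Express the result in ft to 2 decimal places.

0.61 ft

The latitude changed by +0.00000066° and the longitude by -0.00000419°.
North–south shift: 0.00000066 × 111000 = 0.07326 m.
E–W at 68.3904°: -0.00000419° × 111000 × cos 68.3904° = -0.00000419 × 111000 × 0.3683 ≈ -0.171283 m.
Distance: √(0.07326² + 0.171283²) ≈ 0.186293 m.
Converting: 0.186293 m × 3.2808 ft/m ≈ 0.6112 ft.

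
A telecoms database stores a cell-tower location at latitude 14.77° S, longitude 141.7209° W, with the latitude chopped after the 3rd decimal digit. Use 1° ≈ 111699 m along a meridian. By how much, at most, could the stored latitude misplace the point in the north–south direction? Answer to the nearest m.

Truncating at 3 decimal places can drop up to a full unit in the last place, so the latitude may be off by as much as 0.001°.
North–south distance: 0.001° × 111699 m/° = 111.699 m.

112 m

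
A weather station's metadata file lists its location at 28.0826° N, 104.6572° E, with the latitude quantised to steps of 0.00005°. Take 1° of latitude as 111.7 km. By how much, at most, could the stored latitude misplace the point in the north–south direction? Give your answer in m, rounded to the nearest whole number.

With a 0.00005° grid the true value lies within half a step, ±0.00005°/2 = ±2.5e-05°, of the stored one.
Along the meridian that is 2.5e-05° × 111700 m/° = 2.7925 m.

3 m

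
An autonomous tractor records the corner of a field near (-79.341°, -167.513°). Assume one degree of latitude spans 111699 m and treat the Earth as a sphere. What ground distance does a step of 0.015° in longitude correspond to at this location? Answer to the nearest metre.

310 metres

One degree of longitude here spans 111699 × cos 79.341° = 111699 × 0.1850 ≈ 20660.2 m; 0.015° of that is 309.903 m.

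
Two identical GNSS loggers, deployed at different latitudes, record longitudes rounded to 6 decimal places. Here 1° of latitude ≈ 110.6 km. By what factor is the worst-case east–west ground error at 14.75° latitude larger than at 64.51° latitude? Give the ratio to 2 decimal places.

2.25

Rounding to 6 decimal places leaves the longitude within ±5e-07° of the true value.
At 14.75°: 5e-07° × 110600 × cos 14.75° = 5e-07 × 110600 × 0.9670 ≈ 0.053478 m.
Error at 64.51° = 5e-07° × 110600 × cos 64.51° ≈ 0.0553 × 0.4304 = 0.023799 m.
The ratio reduces to cos 14.75° / cos 64.51° = 0.9670/0.4304 ≈ 2.2471.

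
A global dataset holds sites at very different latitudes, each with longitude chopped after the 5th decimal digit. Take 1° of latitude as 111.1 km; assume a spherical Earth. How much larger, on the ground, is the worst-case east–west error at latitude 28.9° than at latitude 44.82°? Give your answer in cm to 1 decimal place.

Truncating at 5 decimal places can drop up to a full unit in the last place, so the longitude may be off by as much as 1e-05°.
Error at 28.9° = 1e-05° × 111100 × cos 28.9° ≈ 1.111 × 0.8755 = 0.97264 m.
At 44.82°: 1e-05° × 111100 × cos 44.82° = 1e-05 × 111100 × 0.7093 ≈ 0.78806 m.
Difference: 0.97264 − 0.78806 = 0.18458 m.
That is 0.184581 m = 18.458 cm.

18.5 cm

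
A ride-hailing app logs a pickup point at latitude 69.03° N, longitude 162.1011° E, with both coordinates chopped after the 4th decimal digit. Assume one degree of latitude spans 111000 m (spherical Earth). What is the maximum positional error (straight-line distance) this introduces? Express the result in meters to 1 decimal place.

11.8 meters

Truncating at 4 decimal places can drop up to a full unit in the last place, so each coordinate may be off by as much as 0.0001°.
N–S: 0.0001° × 111000 m/° = 11.1 m.
Longitude error → 0.0001 × 111000 × cos 69.03° = 0.0001 × 111000 × 0.3579 ≈ 3.97246 m.
Worst case both components are at the extreme and orthogonal: √(11.1² + 3.97246²) ≈ 11.7894 m.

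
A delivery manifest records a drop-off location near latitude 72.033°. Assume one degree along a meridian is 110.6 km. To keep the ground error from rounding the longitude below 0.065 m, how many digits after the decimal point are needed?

At 72.033° one degree of longitude covers 110600 × cos 72.033° ≈ 110600 × 0.3085 ≈ 34116.7 m.
Rounding to N decimal places gives at most 0.5 × 10⁻ᴺ degrees of error, i.e. 0.5 × 10⁻ᴺ × 34116.7 m.
Setting 17058.3 × 10⁻ᴺ ≤ 0.065 gives 10ᴺ ≥ 2.624e+05, i.e. N ≥ 5.42.
N = 5 would give 0.171 m (too coarse); N = 6 gives 0.0171 m ≤ 0.065 m.

6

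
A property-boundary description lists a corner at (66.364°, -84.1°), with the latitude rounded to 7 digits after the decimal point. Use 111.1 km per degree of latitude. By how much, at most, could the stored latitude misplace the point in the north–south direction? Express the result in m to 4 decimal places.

0.0056 m

Rounding to 7 decimal places leaves the latitude within ±5e-08° of the true value.
So the N–S error is at most 5e-08 × 111100 = 0.005555 m.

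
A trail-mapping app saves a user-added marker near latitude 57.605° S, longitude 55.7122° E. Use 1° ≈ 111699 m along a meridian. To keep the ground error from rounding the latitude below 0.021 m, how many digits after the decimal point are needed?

One degree of latitude covers 111699 m.
Rounding to N decimal places gives at most 0.5 × 10⁻ᴺ degrees of error, i.e. 0.5 × 10⁻ᴺ × 111699 m.
Need 0.5 × 111699 × 10⁻ᴺ ≤ 0.021 → 10⁻ᴺ ≤ 3.760e-07, so N ≥ 6.42.
N = 6 would give 0.0558 m (too coarse); N = 7 gives 0.00558 m ≤ 0.021 m.

7 decimal places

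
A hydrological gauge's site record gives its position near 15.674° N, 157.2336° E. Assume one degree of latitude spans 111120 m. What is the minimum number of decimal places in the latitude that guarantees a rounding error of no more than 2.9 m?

5

One degree of latitude covers 111120 m.
With N decimal places the half-ulp bound is 0.5·10⁻ᴺ°, or 0.5·10⁻ᴺ × 111120 m on the ground.
Setting 55560 × 10⁻ᴺ ≤ 2.9 gives 10ᴺ ≥ 1.916e+04, i.e. N ≥ 4.28.
At 4 places the error can reach 5.56 m, but 5 places keeps it to 0.556 m.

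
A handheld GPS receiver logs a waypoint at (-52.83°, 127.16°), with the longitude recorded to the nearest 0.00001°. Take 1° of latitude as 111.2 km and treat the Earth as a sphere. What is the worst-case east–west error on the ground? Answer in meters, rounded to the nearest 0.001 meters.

0.336 meters

Rounding to 5 decimal places leaves the longitude within ±5e-06° of the true value.
One degree of longitude at 52.83° is 111200 × cos 52.83° ≈ 111200 × 0.6042 = 67185 m.
Maximum E–W displacement: 5e-06 × 67185 = 0.335925 m.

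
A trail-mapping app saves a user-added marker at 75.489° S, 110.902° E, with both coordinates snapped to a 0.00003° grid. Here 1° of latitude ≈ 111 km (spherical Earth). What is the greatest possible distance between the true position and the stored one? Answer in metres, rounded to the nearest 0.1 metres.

1.7 metres

With a 0.00003° grid the true value lies within half a step, ±0.00003°/2 = ±1.5e-05°, of the stored one.
Latitude error → 1.5e-05 × 111000 = 1.665 m along the meridian.
E–W at 75.489°: 1.5e-05° × 111000 × cos 75.489° = 1.5e-05 × 111000 × 0.2506 ≈ 0.417192 m.
The two errors are perpendicular, so the maximum displacement is √(1.665² + 0.417192²) ≈ 1.71647 m.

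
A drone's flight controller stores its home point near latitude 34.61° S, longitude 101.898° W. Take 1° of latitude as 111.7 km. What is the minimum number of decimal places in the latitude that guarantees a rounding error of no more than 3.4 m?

5 decimal places

One degree of latitude covers 111700 m.
Rounding to N decimal places gives at most 0.5 × 10⁻ᴺ degrees of error, i.e. 0.5 × 10⁻ᴺ × 111700 m.
Setting 55850 × 10⁻ᴺ ≤ 3.4 gives 10ᴺ ≥ 1.643e+04, i.e. N ≥ 4.22.
So 5 decimal places suffice (0.558 m); 4 would allow up to 5.58 m.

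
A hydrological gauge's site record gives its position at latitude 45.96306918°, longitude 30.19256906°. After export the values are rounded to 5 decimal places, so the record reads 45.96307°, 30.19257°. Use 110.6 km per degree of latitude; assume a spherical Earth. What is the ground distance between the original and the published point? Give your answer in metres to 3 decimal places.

Δlat = 45.96306918 − 45.96307 = -0.00000082°; Δlon = 30.19256906 − 30.19257 = -0.00000094°.
North–south shift: -0.00000082 × 110600 = -0.090692 m.
E–W at 45.9631°: -0.00000094° × 110600 × cos 45.9631° = -0.00000094 × 110600 × 0.6951 ≈ -0.0722677 m.
Distance: √(0.090692² + 0.0722677²) ≈ 0.115964 m.

0.116 metres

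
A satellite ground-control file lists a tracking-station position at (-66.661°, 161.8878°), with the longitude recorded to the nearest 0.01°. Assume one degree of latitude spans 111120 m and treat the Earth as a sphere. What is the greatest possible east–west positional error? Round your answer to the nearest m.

Rounding to 2 decimal places leaves the longitude within ±0.005° of the true value.
Parallels shrink by cos φ, so at 66.661° a degree of longitude is 111120 × 0.3962 ≈ 44022.5 m.
East–west error: 0.005° × 44022.5 m/° ≈ 220.112 m.

220 m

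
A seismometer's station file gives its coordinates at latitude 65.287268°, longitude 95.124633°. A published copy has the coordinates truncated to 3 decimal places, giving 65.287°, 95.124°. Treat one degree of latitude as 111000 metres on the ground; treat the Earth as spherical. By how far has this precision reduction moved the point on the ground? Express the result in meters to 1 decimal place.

Δlat = 65.287268 − 65.287 = +0.000268°; Δlon = 95.124633 − 95.124 = +0.000633°.
N–S: 0.000268° × 111000 m/° = 29.748 m.
East–west at this latitude: 0.000633° × 111000 × cos 65.287° ≈ 0.000633 × 46406.1 = 29.3751 m.
Combined displacement = (29.748² + 29.3751²)^½ ≈ 41.8072 m.

41.8 meters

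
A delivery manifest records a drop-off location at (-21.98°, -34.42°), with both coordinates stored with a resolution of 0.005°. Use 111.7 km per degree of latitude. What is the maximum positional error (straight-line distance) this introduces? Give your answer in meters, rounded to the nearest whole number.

381 meters

With a 0.005° grid the true value lies within half a step, ±0.005°/2 = ±0.0025°, of the stored one.
N–S: 0.0025° × 111700 m/° = 279.25 m.
E–W at 21.98°: 0.0025° × 111700 × cos 21.98° = 0.0025 × 111700 × 0.9273 ≈ 258.953 m.
Combining orthogonally: (279.25² + 258.953²)^½ ≈ 380.837 m.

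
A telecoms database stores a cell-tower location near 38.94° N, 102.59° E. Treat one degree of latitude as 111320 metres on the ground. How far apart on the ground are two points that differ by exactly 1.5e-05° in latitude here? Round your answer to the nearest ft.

5 ft

Along a meridian 1.5e-05° is 1.5e-05 × 111320 = 1.6698 m.
Converting: 1.6698 m × 3.2808 ft/m ≈ 5.4783 ft.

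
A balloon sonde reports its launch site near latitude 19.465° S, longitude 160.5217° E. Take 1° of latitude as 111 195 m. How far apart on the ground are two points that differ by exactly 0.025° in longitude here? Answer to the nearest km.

3 km

0.025° of longitude at 19.465° is 0.025 × 111195 × cos 19.465° ≈ 0.025 × 104840 = 2620.99 m.
That is 2620.99 m = 2.621 km.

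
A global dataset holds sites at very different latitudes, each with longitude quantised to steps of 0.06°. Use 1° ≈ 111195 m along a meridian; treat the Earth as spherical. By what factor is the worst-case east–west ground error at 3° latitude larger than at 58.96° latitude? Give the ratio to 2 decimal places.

1.94

With a 0.06° grid the true value lies within half a step, ±0.06°/2 = ±0.03°, of the stored one.
Error at 3° = 0.03° × 111195 × cos 3° ≈ 3335.8 × 0.9986 = 3331.3 m.
Error at 58.96° = 0.03° × 111195 × cos 58.96° ≈ 3335.8 × 0.5156 = 1720.1 m.
The ratio reduces to cos 3° / cos 58.96° = 0.9986/0.5156 ≈ 1.9367.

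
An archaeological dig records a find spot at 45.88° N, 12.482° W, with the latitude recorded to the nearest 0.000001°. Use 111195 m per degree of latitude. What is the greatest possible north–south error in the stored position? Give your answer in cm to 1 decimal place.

Rounding to 6 decimal places leaves the latitude within ±5e-07° of the true value.
Along the meridian that is 5e-07° × 111195 m/° = 0.0555975 m.
That is 0.0555975 m = 5.5597 cm.

5.6 cm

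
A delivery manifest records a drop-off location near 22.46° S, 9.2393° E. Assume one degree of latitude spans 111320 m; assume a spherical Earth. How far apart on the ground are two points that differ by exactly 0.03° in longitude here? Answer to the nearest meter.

0.03° of longitude at 22.46° is 0.03 × 111320 × cos 22.46° ≈ 0.03 × 102876 = 3086.28 m.

3086 meters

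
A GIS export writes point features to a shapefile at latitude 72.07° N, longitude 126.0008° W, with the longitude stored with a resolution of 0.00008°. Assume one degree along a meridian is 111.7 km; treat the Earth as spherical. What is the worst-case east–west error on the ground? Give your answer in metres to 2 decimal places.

1.38 metres

With a 0.00008° grid the true value lies within half a step, ±0.00008°/2 = ±4e-05°, of the stored one.
Parallels shrink by cos φ, so at 72.07° a degree of longitude is 111700 × 0.3079 ≈ 34387.4 m.
East–west error: 4e-05° × 34387.4 m/° ≈ 1.3755 m.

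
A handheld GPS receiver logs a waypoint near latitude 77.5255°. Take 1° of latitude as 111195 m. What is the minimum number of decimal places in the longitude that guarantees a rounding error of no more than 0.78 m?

5

At 77.5255° one degree of longitude covers 111195 × cos 77.5255° ≈ 111195 × 0.2160 ≈ 24018.7 m.
N decimal places → at most half a unit in the last place, 0.5 × 10⁻ᴺ° = 24018.7/2 × 10⁻ᴺ m.
Need 0.5 × 24018.7 × 10⁻ᴺ ≤ 0.78 → 10⁻ᴺ ≤ 6.495e-05, so N ≥ 4.19.
So 5 decimal places suffice (0.12 m); 4 would allow up to 1.2 m.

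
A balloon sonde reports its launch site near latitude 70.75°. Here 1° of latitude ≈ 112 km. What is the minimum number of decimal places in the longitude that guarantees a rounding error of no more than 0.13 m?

At 70.75° one degree of longitude covers 112000 × cos 70.75° ≈ 112000 × 0.3297 ≈ 36925.4 m.
Rounding to N decimal places gives at most 0.5 × 10⁻ᴺ degrees of error, i.e. 0.5 × 10⁻ᴺ × 36925.4 m.
Setting 18462.7 × 10⁻ᴺ ≤ 0.13 gives 10ᴺ ≥ 1.42e+05, i.e. N ≥ 5.15.
At 5 places the error can reach 0.185 m, but 6 places keeps it to 0.0185 m.

6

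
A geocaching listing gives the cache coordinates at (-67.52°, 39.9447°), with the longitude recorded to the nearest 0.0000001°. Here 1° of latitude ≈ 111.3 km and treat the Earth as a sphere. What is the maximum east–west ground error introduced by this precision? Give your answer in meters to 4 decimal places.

Rounding to 7 decimal places leaves the longitude within ±5e-08° of the true value.
At latitude 67.52° a degree of longitude spans 111300 m × cos 67.52° = 111300 × 0.3824 ≈ 42556.8 m.
Maximum E–W displacement: 5e-08 × 42556.8 = 0.00212784 m.

0.0021 meters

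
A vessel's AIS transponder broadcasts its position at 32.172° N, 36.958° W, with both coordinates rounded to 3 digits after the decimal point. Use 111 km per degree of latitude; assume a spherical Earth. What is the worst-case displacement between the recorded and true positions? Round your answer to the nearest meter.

Rounding to 3 decimal places leaves each coordinate within ±0.0005° of the true value.
Latitude error → 0.0005 × 111000 = 55.5 m along the meridian.
E–W at 32.172°: 0.0005° × 111000 × cos 32.172° = 0.0005 × 111000 × 0.8465 ≈ 46.9782 m.
Combining orthogonally: (55.5² + 46.9782²)^½ ≈ 72.7131 m.

73 meters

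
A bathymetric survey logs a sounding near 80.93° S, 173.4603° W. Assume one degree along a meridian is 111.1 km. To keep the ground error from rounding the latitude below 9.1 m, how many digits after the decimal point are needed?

One degree of latitude covers 111100 m.
N decimal places → at most half a unit in the last place, 0.5 × 10⁻ᴺ° = 111100/2 × 10⁻ᴺ m.
Setting 55550 × 10⁻ᴺ ≤ 9.1 gives 10ᴺ ≥ 6104, i.e. N ≥ 3.79.
So 4 decimal places suffice (5.56 m); 3 would allow up to 55.6 m.

4 decimal places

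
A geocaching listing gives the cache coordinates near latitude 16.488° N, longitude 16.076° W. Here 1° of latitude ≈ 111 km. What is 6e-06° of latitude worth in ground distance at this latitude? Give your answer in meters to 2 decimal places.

6e-06° × 111000 m/° = 0.666 m.

0.67 meters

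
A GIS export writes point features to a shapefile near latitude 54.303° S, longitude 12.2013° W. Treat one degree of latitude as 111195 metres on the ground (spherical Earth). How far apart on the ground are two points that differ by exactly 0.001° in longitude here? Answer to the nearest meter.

One degree of longitude here spans 111195 × cos 54.303° = 111195 × 0.5835 ≈ 64882.1 m; 0.001° of that is 64.8821 m.

65 meters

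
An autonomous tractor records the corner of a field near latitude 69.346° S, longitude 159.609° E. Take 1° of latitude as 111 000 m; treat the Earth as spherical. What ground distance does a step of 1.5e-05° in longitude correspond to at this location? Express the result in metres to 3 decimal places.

0.587 metres

At 69.346° a degree of longitude is 111000 × cos 69.346° ≈ 39152.3 m, so 1.5e-05° corresponds to 0.587285 m.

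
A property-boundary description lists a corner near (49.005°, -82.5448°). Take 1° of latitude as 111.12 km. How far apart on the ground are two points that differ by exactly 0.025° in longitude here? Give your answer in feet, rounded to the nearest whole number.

5979 feet

0.025° of longitude at 49.005° is 0.025 × 111120 × cos 49.005° ≈ 0.025 × 72894 = 1822.35 m.
In feet: 1822.35 m ÷ 0.3048 ≈ 5978.8 ft.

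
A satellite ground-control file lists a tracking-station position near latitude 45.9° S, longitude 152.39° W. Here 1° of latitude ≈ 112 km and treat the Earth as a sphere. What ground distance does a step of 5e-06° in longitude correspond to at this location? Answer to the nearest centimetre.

39 centimetres

One degree of longitude here spans 112000 × cos 45.9° = 112000 × 0.6959 ≈ 77942.2 m; 5e-06° of that is 0.389711 m.
That is 0.389711 m = 38.971 cm.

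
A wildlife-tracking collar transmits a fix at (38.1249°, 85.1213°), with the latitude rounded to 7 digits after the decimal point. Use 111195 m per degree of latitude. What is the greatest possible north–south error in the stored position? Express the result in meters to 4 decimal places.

Rounding to 7 decimal places leaves the latitude within ±5e-08° of the true value.
Along the meridian that is 5e-08° × 111195 m/° = 0.00555975 m.

0.0056 meters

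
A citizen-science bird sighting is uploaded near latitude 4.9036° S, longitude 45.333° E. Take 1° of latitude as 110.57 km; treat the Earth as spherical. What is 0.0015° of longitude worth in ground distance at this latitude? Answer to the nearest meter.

At 4.9036° a degree of longitude is 110570 × cos 4.9036° ≈ 110165 m, so 0.0015° corresponds to 165.248 m.

165 meters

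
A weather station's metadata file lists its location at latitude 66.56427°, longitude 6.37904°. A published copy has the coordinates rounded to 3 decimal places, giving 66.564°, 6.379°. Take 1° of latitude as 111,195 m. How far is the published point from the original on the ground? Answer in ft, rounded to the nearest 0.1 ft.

98.7 ft

The latitude changed by +0.00027° and the longitude by +0.00004°.
N–S: 0.00027° × 111195 m/° = 30.0227 m.
East–west at this latitude: 0.00004° × 111195 × cos 66.564° ≈ 0.00004 × 44225 = 1.769 m.
Combined displacement = (30.0227² + 1.769²)^½ ≈ 30.0747 m.
In feet: 30.0747 m ÷ 0.3048 ≈ 98.67 ft.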